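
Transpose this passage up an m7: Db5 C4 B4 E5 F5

Cb6 Bb4 A5 D6 Eb6

Db5 to Cb6
C4 to Bb4
B4 to A5
E5 to D6
F5 to Eb6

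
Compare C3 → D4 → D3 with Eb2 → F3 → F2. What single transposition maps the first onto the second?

Take the first pair: C3 → Eb2. C to E spans 6 letter names, so the interval is some kind of sixth.
Eb2 to C3 is 9 semitones, which makes it a major sixth; the second version is lower, so the direction is down.
Checking another pair — D3 → F2 — gives the same interval.

down a major sixth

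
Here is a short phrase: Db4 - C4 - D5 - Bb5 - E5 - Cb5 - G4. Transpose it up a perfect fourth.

Gb4 F4 G5 Eb6 A5 Fb5 C5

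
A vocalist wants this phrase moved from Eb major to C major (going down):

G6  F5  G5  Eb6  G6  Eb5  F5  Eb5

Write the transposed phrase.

E6 D5 E5 C6 E6 C5 D5 C5

From Eb down to C is a minor third; apply that to each pitch.
G6 gives E6
F5 gives D5
G5 gives E5
Eb6 gives C6
G6 gives E6
Eb5 gives C5
F5 gives D5
Eb5 gives C5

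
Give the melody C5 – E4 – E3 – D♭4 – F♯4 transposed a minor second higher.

Db5 F4 F3 Ebb4 G4

A minor second up from C5 gives Db5.
E4 up a minor second is F4.
E3 up a minor second is F3.
A minor second up from Db4 gives Ebb4.
F#4: a second up reaches G, and 1 semitone makes it G4.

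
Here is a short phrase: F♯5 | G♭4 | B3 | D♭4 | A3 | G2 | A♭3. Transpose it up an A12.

C##7 D6 F##5 A5 E#5 D#4 E5

F#5 -> C##7
Gb4 -> D6
B3 -> F##5
Db4 -> A5
A3 -> E#5
G2 -> D#4
Ab3 -> E5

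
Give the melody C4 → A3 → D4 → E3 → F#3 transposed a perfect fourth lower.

G3 E3 A3 B2 C#3

C4 becomes G3
A3 becomes E3
D4 becomes A3
E3 becomes B2
F#3 becomes C#3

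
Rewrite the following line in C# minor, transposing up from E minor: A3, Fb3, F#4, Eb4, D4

From E up to C# is a major sixth; apply that to each pitch.
A3 → F#4
Fb3 → Db4
F#4 → D#5
Eb4 → C5
D4 → B4

F#4 Db4 D#5 C5 B4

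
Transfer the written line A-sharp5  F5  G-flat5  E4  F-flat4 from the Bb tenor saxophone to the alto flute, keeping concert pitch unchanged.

C#5 Ab4 Bbb4 G3 Abb3

First find concert pitch: the Bb tenor saxophone sounds a major ninth below written, so A-sharp5 F5 G-flat5 E4 F-flat4 sounds G#4 Eb4 Fb4 D3 Ebb3.
Then write for alto flute: it sounds a perfect fourth below written, so the part must be a perfect fourth above concert.
G#4 → C#5
Eb4 → Ab4
Fb4 → Bbb4
D3 → G3
Ebb3 → Abb3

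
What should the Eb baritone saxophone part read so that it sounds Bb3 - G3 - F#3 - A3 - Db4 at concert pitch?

Written C4 sounds as Eb2 on the Eb baritone saxophone, so concert pitches are written a major thirteenth up.
Bb3 to G5
G3 to E5
F#3 to D#5
A3 to F#5
Db4 to Bb5

G5 E5 D#5 F#5 Bb5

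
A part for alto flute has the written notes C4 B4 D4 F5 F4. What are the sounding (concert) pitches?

G3 F#4 A3 C5 C4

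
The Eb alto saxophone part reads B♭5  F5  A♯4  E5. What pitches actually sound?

Db5 Ab4 C#4 G4

Written C4 on the Eb alto saxophone sounds as Eb3, a major sixth lower; apply that shift to every note.
Bb5 → Db5
F5 → Ab4
A#4 → C#4
E5 → G4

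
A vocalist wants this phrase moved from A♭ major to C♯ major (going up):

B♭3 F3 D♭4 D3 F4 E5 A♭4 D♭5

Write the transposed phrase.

D#4 A#3 F#4 F##3 A#4 G##5 C#5 F#5

A♭ major to C♯ major up is an augmented third, so every note moves up by that interval.
Bb3 → D#4
F3 → A#3
Db4 → F#4
D3 → F##3
F4 → A#4
E5 → G##5
Ab4 → C#5
Db5 → F#5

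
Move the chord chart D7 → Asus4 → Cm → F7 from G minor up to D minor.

A7 Esus4 Gm C7

G minor up to D minor is a perfect fifth; each chord root moves by that interval while the quality stays the same.
D7: root D up a perfect fifth → A, giving A7.
Asus4: root A up a perfect fifth → E, giving Esus4.
Cm: root C up a perfect fifth → G, giving Gm.
F7: root F up a perfect fifth → C, giving C7.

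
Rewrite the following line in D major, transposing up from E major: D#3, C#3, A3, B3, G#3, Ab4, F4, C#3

C#4 B3 G4 A4 F#4 Gb5 Eb5 B3

From E up to D is a minor seventh; apply that to each pitch.
D#3 to C#4
C#3 to B3
A3 to G4
B3 to A4
G#3 to F#4
Ab4 to Gb5
F4 to Eb5
C#3 to B3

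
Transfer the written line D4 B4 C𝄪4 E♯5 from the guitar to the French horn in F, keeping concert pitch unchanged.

First find concert pitch: the guitar sounds a perfect octave below written, so D4 B4 C𝄪4 E♯5 sounds D3 B3 C##3 E#4.
Then write for French horn in F: it sounds a perfect fifth below written, so the part must be a perfect fifth above concert.
D3 → A3
B3 → F#4
C##3 → G##3
E#4 → B#4

A3 F#4 G##3 B#4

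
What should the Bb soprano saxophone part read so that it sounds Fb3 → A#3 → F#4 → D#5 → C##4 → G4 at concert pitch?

Written C4 sounds as Bb3 on the Bb soprano saxophone, so concert pitches are written a major second up.
Fb3 -> Gb3
A#3 -> B#3
F#4 -> G#4
D#5 -> E#5
C##4 -> D##4
G4 -> A4

Gb3 B#3 G#4 E#5 D##4 A4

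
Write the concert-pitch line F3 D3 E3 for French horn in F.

C4 A3 B3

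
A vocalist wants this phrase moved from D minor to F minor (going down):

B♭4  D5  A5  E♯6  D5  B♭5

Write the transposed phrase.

Db4 F4 C5 G#5 F4 Db5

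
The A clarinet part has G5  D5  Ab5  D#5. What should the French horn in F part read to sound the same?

First find concert pitch: the A clarinet sounds a minor third below written, so G5 D5 Ab5 D#5 sounds E5 B4 F5 B#4.
Then write for French horn in F: it sounds a perfect fifth below written, so the part must be a perfect fifth above concert.
E5 → B5
B4 → F#5
F5 → C6
B#4 → F##5

B5 F#5 C6 F##5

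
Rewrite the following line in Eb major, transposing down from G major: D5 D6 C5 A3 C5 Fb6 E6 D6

Bb4 Bb5 Ab4 F3 Ab4 Dbb6 C6 Bb5

From G down to Eb is a major third; apply that to each pitch.
D5 -> Bb4
D6 -> Bb5
C5 -> Ab4
A3 -> F3
C5 -> Ab4
Fb6 -> Dbb6
E6 -> C6
D6 -> Bb5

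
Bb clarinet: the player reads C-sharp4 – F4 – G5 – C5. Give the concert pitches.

Written C4 on the Bb clarinet sounds as Bb3, a major second lower; apply that shift to every note.
C#4 -> B3
F4 -> Eb4
G5 -> F5
C5 -> Bb4

B3 Eb4 F5 Bb4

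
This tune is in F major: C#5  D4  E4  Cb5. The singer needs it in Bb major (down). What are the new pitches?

F#4 G3 A3 Fb4

From F down to Bb is a perfect fifth; apply that to each pitch.
C#5 -> F#4
D4 -> G3
E4 -> A3
Cb5 -> Fb4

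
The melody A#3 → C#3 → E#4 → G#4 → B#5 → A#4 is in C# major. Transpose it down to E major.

C#3 E2 G#3 B3 D#5 C#4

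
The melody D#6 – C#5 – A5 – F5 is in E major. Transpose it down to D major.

E major to D major down is a major second, so every note moves down by that interval.
D#6 gives C#6
C#5 gives B4
A5 gives G5
F5 gives Eb5

C#6 B4 G5 Eb5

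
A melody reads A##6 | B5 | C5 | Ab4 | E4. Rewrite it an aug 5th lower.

D#6 Eb5 Fb4 Dbb4 Ab3

A##6: a fifth down reaches D, and 8 semitones makes it D#6.
B5: a fifth down reaches E, and 8 semitones makes it Eb5.
C5: a fifth down reaches F, and 8 semitones makes it Fb4.
An augmented fifth down from Ab4 gives Dbb4.
E4: a fifth down reaches A, and 8 semitones makes it Ab3.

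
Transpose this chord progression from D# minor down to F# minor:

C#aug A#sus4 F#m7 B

Eaug C#sus4 Am7 D

D# minor down to F# minor is a major sixth; each chord root moves by that interval while the quality stays the same.
C#aug: root C# down a major sixth → E, giving Eaug.
A#sus4: root A# down a major sixth → C#, giving C#sus4.
F#m7: root F# down a major sixth → A, giving Am7.
B: root B down a major sixth → D, giving D.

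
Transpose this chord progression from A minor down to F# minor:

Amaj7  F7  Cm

A minor down to F# minor is a minor third; each chord root moves by that interval while the quality stays the same.
Amaj7: root A down a minor third → F#, giving F#maj7.
F7: root F down a minor third → D, giving D7.
Cm: root C down a minor third → A, giving Am.

F#maj7 D7 Am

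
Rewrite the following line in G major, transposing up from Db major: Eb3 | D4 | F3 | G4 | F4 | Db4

A3 G#4 B3 C#5 B4 G4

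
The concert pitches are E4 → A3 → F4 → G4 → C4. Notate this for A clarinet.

Written C4 sounds as A3 on the A clarinet, so concert pitches are written a minor third up.
E4 gives G4
A3 gives C4
F4 gives Ab4
G4 gives Bb4
C4 gives Eb4

G4 C4 Ab4 Bb4 Eb4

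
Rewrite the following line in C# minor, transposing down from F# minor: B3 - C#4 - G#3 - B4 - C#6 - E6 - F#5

F# minor to C# minor down is a perfect fourth, so every note moves down by that interval.
B3 becomes F#3
C#4 becomes G#3
G#3 becomes D#3
B4 becomes F#4
C#6 becomes G#5
E6 becomes B5
F#5 becomes C#5

F#3 G#3 D#3 F#4 G#5 B5 C#5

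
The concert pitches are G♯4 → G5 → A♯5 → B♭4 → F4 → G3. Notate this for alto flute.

C#5 C6 D#6 Eb5 Bb4 C4

The alto flute sounds a perfect fourth below written, so the written part must be a perfect fourth above concert — transpose each note up.
G#4 becomes C#5
G5 becomes C6
A#5 becomes D#6
Bb4 becomes Eb5
F4 becomes Bb4
G3 becomes C4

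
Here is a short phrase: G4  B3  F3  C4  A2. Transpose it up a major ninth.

A5 C#5 G4 D5 B3

G4 becomes A5
B3 becomes C#5
F3 becomes G4
C4 becomes D5
A2 becomes B3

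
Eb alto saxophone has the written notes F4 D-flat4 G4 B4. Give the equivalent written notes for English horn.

Eb4 Cb4 F4 A4

First find concert pitch: the Eb alto saxophone sounds a major sixth below written, so F4 D-flat4 G4 B4 sounds Ab3 Fb3 Bb3 D4.
Then write for English horn: it sounds a perfect fifth below written, so the part must be a perfect fifth above concert.
Ab3 → Eb4
Fb3 → Cb4
Bb3 → F4
D4 → A4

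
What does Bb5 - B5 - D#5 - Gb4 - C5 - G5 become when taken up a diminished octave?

Bbb6 Bb6 D6 Gbb5 Cb6 Gb6

A diminished octave up from Bb5 gives Bbb6.
B5: an octave up reaches B, and 11 semitones makes it Bb6.
A diminished octave up from D#5 gives D6.
Gb4: an octave up reaches G, and 11 semitones makes it Gbb5.
C5: an octave up reaches C, and 11 semitones makes it Cb6.
G5 up a diminished octave is Gb6.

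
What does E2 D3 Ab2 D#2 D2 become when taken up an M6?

C#3 B3 F3 B#2 B2

A major sixth up from E2 gives C#3.
A major sixth up from D3 gives B3.
Ab2 up a major sixth is F3.
D#2 up a major sixth is B#2.
D2: a sixth up reaches B, and 9 semitones makes it B2.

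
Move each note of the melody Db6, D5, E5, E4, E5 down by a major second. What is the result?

Cb6 C5 D5 D4 D5

Db6: a second down reaches C, and 2 semitones makes it Cb6.
D5 down a major second is C5.
E5: a second down reaches D, and 2 semitones makes it D5.
E4 down a major second is D4.
E5 down a major second is D5.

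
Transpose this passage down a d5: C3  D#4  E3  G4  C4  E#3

C3: a fifth down reaches F, and 6 semitones makes it F#2.
D#4 down a diminished fifth is G##3.
E3 down a diminished fifth is A#2.
G4: a fifth down reaches C, and 6 semitones makes it C#4.
C4: a fifth down reaches F, and 6 semitones makes it F#3.
A diminished fifth down from E#3 gives A##2.

F#2 G##3 A#2 C#4 F#3 A##2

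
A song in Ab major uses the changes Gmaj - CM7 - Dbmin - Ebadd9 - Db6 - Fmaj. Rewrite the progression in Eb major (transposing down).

Dmaj GM7 Abmin Bbadd9 Ab6 Cmaj

Ab major down to Eb major is a perfect fourth; each chord root moves by that interval while the quality stays the same.
Gmaj: root G down a perfect fourth → D, giving Dmaj.
CM7: root C down a perfect fourth → G, giving GM7.
Dbmin: root Db down a perfect fourth → Ab, giving Abmin.
Ebadd9: root Eb down a perfect fourth → Bb, giving Bbadd9.
Db6: root Db down a perfect fourth → Ab, giving Ab6.
Fmaj: root F down a perfect fourth → C, giving Cmaj.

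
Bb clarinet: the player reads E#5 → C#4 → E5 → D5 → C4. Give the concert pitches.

D#5 B3 D5 C5 Bb3

The Bb clarinet sounds a major second below written, so transpose each written note down a major second.
E#5 gives D#5
C#4 gives B3
E5 gives D5
D5 gives C5
C4 gives Bb3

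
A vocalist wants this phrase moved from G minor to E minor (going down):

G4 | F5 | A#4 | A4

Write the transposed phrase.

From G down to E is a minor third; apply that to each pitch.
G4 becomes E4
F5 becomes D5
A#4 becomes F##4
A4 becomes F#4

E4 D5 F##4 F#4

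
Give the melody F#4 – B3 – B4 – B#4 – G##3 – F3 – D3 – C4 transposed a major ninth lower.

E3 A2 A3 A#3 F##2 Eb2 C2 Bb2

F#4 becomes E3
B3 becomes A2
B4 becomes A3
B#4 becomes A#3
G##3 becomes F##2
F3 becomes Eb2
D3 becomes C2
C4 becomes Bb2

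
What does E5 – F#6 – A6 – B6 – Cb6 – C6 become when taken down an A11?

Bb3 C5 Eb5 F5 Gbb4 Gb4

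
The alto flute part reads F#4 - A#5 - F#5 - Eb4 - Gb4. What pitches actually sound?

C#4 E#5 C#5 Bb3 Db4

The alto flute sounds a perfect fourth below written, so transpose each written note down a perfect fourth.
F#4 gives C#4
A#5 gives E#5
F#5 gives C#5
Eb4 gives Bb3
Gb4 gives Db4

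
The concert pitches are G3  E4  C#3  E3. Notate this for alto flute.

The alto flute sounds a perfect fourth below written, so the written part must be a perfect fourth above concert — transpose each note up.
G3 -> C4
E4 -> A4
C#3 -> F#3
E3 -> A3

C4 A4 F#3 A3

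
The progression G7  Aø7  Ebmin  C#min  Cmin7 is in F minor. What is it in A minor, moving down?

B7 C#ø7 Gmin E#min Emin7

F minor down to A minor is a minor sixth; each chord root moves by that interval while the quality stays the same.
G7: root G down a minor sixth → B, giving B7.
Aø7: root A down a minor sixth → C#, giving C#ø7.
Ebmin: root Eb down a minor sixth → G, giving Gmin.
C#min: root C# down a minor sixth → E#, giving E#min.
Cmin7: root C down a minor sixth → E, giving Emin7.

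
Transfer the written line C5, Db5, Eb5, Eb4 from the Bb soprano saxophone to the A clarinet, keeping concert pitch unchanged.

Db5 Ebb5 Fb5 Fb4

First find concert pitch: the Bb soprano saxophone sounds a major second below written, so C5 Db5 Eb5 Eb4 sounds Bb4 Cb5 Db5 Db4.
Then write for A clarinet: it sounds a minor third below written, so the part must be a minor third above concert.
Bb4 → Db5
Cb5 → Ebb5
Db5 → Fb5
Db4 → Fb4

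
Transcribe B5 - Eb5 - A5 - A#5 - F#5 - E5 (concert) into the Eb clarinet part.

The Eb clarinet sounds a minor third above written, so the written part must be a minor third below concert — transpose each note down.
B5 becomes G#5
Eb5 becomes C5
A5 becomes F#5
A#5 becomes F##5
F#5 becomes D#5
E5 becomes C#5

G#5 C5 F#5 F##5 D#5 C#5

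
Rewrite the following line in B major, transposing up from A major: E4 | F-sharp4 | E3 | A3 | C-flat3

F#4 G#4 F#3 B3 Db3

A major to B major up is a major second, so every note moves up by that interval.
E4 to F#4
F#4 to G#4
E3 to F#3
A3 to B3
Cb3 to Db3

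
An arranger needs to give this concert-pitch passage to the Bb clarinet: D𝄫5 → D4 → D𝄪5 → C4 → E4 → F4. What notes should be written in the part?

Written C4 sounds as Bb3 on the Bb clarinet, so concert pitches are written a major second up.
Dbb5 to Ebb5
D4 to E4
D##5 to E##5
C4 to D4
E4 to F#4
F4 to G4

Ebb5 E4 E##5 D4 F#4 G4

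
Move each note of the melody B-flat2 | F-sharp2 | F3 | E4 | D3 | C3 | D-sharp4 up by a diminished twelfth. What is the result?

Fb4 C4 Cb5 Bb5 Ab4 Gb4 A5

A diminished twelfth up from Bb2 gives Fb4.
A diminished twelfth up from F#2 gives C4.
A diminished twelfth up from F3 gives Cb5.
E4 up a diminished twelfth is Bb5.
D3: a twelfth up reaches A, and 18 semitones makes it Ab4.
C3: a twelfth up reaches G, and 18 semitones makes it Gb4.
D#4 up a diminished twelfth is A5.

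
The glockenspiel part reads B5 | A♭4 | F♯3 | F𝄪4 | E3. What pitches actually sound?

B7 Ab6 F#5 F##6 E5

The glockenspiel sounds a perfect fifteenth above written, so transpose each written note up a perfect fifteenth.
B5 -> B7
Ab4 -> Ab6
F#3 -> F#5
F##4 -> F##6
E3 -> E5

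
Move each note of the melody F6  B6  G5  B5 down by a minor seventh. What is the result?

G5 C#6 A4 C#5

F6 down a minor seventh is G5.
A minor seventh down from B6 gives C#6.
G5 down a minor seventh is A4.
B5 down a minor seventh is C#5.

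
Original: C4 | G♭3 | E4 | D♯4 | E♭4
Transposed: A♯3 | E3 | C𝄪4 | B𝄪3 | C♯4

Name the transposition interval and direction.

down a diminished third

Take the first pair: C4 → A#3. C to A spans 3 letter names, so the interval is some kind of third.
A#3 to C4 is 2 semitones, which makes it a diminished third; the second version is lower, so the direction is down.
Checking another pair — Eb4 → C#4 — gives the same interval.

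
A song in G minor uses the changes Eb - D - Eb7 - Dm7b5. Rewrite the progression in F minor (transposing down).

Db C Db7 Cm7b5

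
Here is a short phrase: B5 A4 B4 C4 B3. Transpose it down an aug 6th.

Db5 Cb4 Db4 Ebb3 Db3

B5 gives Db5
A4 gives Cb4
B4 gives Db4
C4 gives Ebb3
B3 gives Db3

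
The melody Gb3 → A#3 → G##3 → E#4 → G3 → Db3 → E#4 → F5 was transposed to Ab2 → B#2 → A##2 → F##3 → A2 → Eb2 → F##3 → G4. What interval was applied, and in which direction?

From Gb3 to Ab2 is 7 letter names — a seventh of some quality.
Ab2 to Gb3 is 10 semitones, which makes it a minor seventh; the second version is lower, so the direction is down.
Checking another pair — F5 → G4 — gives the same interval.

down a minor seventh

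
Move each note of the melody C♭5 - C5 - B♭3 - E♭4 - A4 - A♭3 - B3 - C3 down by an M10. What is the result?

Abb3 Ab3 Gb2 Cb3 F3 Fb2 G2 Ab1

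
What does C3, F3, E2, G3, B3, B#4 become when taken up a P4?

F3 Bb3 A2 C4 E4 E#5

C3 to F3
F3 to Bb3
E2 to A2
G3 to C4
B3 to E4
B#4 to E#5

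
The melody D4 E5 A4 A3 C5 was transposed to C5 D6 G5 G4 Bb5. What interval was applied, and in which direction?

up a minor seventh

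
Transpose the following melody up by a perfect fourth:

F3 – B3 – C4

F3 up a perfect fourth is Bb3.
A perfect fourth up from B3 gives E4.
C4 up a perfect fourth is F4.

Bb3 E4 F4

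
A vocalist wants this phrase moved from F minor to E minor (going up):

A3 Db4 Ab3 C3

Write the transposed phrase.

F minor to E minor up is a major seventh, so every note moves up by that interval.
A3 -> G#4
Db4 -> C5
Ab3 -> G4
C3 -> B3

G#4 C5 G4 B3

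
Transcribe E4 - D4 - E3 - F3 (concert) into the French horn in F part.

The French horn in F sounds a perfect fifth below written, so the written part must be a perfect fifth above concert — transpose each note up.
E4 -> B4
D4 -> A4
E3 -> B3
F3 -> C4

B4 A4 B3 C4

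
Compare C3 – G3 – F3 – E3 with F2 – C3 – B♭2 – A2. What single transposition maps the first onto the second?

From C3 to F2 is 5 letter names — a fifth of some quality.
F2 to C3 is 7 semitones, which makes it a perfect fifth; the second version is lower, so the direction is down.
Checking another pair — E3 → A2 — gives the same interval.

down a perfect fifth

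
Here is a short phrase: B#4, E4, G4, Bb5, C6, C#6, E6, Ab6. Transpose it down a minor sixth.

B#4 -> D##4
E4 -> G#3
G4 -> B3
Bb5 -> D5
C6 -> E5
C#6 -> E#5
E6 -> G#5
Ab6 -> C6

D##4 G#3 B3 D5 E5 E#5 G#5 C6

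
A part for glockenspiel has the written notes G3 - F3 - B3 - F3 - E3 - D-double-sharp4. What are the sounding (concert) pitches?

The glockenspiel sounds a perfect fifteenth above written, so transpose each written note up a perfect fifteenth.
G3 gives G5
F3 gives F5
B3 gives B5
F3 gives F5
E3 gives E5
D##4 gives D##6

G5 F5 B5 F5 E5 D##6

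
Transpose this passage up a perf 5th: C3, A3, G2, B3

G3 E4 D3 F#4

C3 → G3
A3 → E4
G2 → D3
B3 → F#4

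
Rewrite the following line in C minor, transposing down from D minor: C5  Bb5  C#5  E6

From D down to C is a major second; apply that to each pitch.
C5 becomes Bb4
Bb5 becomes Ab5
C#5 becomes B4
E6 becomes D6

Bb4 Ab5 B4 D6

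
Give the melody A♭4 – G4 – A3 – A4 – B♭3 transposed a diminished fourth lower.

E4 D#4 E#3 E#4 F#3

Ab4 becomes E4
G4 becomes D#4
A3 becomes E#3
A4 becomes E#4
Bb3 becomes F#3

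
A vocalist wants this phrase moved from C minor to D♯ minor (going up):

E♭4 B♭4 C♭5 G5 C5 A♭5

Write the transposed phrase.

C minor to D♯ minor up is an augmented second, so every note moves up by that interval.
Eb4 → F#4
Bb4 → C#5
Cb5 → D5
G5 → A#5
C5 → D#5
Ab5 → B5

F#4 C#5 D5 A#5 D#5 B5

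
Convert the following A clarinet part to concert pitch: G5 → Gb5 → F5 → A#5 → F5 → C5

E5 Eb5 D5 F##5 D5 A4

Written C4 on the A clarinet sounds as A3, a minor third lower; apply that shift to every note.
G5 to E5
Gb5 to Eb5
F5 to D5
A#5 to F##5
F5 to D5
C5 to A4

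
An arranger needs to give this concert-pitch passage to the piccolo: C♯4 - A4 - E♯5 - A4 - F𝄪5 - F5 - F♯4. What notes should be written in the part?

C#3 A3 E#4 A3 F##4 F4 F#3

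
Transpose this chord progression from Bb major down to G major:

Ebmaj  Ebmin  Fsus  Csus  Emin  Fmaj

Cmaj Cmin Dsus Asus C#min Dmaj

Bb major down to G major is a minor third; each chord root moves by that interval while the quality stays the same.
Ebmaj: root Eb down a minor third → C, giving Cmaj.
Ebmin: root Eb down a minor third → C, giving Cmin.
Fsus: root F down a minor third → D, giving Dsus.
Csus: root C down a minor third → A, giving Asus.
Emin: root E down a minor third → C#, giving C#min.
Fmaj: root F down a minor third → D, giving Dmaj.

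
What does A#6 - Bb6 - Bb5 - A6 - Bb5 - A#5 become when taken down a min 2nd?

G##6 A6 A5 G#6 A5 G##5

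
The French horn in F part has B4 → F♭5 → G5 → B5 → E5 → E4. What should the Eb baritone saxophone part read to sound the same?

First find concert pitch: the French horn in F sounds a perfect fifth below written, so B4 F♭5 G5 B5 E5 E4 sounds E4 Bbb4 C5 E5 A4 A3.
Then write for Eb baritone saxophone: it sounds a major thirteenth below written, so the part must be a major thirteenth above concert.
E4 → C#6
Bbb4 → Gb6
C5 → A6
E5 → C#7
A4 → F#6
A3 → F#5

C#6 Gb6 A6 C#7 F#6 F#5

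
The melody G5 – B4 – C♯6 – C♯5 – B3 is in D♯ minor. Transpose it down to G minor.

Cb5 Eb4 F5 F4 Eb3

D♯ minor to G minor down is an augmented fifth, so every note moves down by that interval.
G5 gives Cb5
B4 gives Eb4
C#6 gives F5
C#5 gives F4
B3 gives Eb3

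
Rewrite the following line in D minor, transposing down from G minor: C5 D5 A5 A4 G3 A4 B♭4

G minor to D minor down is a perfect fourth, so every note moves down by that interval.
C5 gives G4
D5 gives A4
A5 gives E5
A4 gives E4
G3 gives D3
A4 gives E4
Bb4 gives F4

G4 A4 E5 E4 D3 E4 F4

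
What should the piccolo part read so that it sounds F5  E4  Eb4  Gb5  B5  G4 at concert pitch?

F4 E3 Eb3 Gb4 B4 G3

Written C4 sounds as C5 on the piccolo, so concert pitches are written a perfect octave down.
F5 becomes F4
E4 becomes E3
Eb4 becomes Eb3
Gb5 becomes Gb4
B5 becomes B4
G4 becomes G3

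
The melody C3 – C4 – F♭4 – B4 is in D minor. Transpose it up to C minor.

Bb3 Bb4 Ebb5 A5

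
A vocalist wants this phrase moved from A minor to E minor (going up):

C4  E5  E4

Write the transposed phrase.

G4 B5 B4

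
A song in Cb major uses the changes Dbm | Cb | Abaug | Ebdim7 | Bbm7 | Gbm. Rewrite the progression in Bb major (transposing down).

Cm Bb Gaug Ddim7 Am7 Fm

Cb major down to Bb major is a minor second; each chord root moves by that interval while the quality stays the same.
Dbm: root Db down a minor second → C, giving Cm.
Cb: root Cb down a minor second → Bb, giving Bb.
Abaug: root Ab down a minor second → G, giving Gaug.
Ebdim7: root Eb down a minor second → D, giving Ddim7.
Bbm7: root Bb down a minor second → A, giving Am7.
Gbm: root Gb down a minor second → F, giving Fm.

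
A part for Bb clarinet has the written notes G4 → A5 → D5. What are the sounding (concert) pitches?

F4 G5 C5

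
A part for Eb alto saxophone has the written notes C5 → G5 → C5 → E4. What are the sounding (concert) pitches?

Eb4 Bb4 Eb4 G3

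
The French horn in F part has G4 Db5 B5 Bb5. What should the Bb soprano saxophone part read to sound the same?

D4 Ab4 F#5 F5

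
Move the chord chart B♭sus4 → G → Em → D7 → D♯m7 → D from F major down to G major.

Csus4 A F#m E7 E#m7 E

F major down to G major is a minor seventh; each chord root moves by that interval while the quality stays the same.
B♭sus4: root B♭ down a minor seventh → C, giving Csus4.
G: root G down a minor seventh → A, giving A.
Em: root E down a minor seventh → F#, giving F#m.
D7: root D down a minor seventh → E, giving E7.
D♯m7: root D♯ down a minor seventh → E#, giving E#m7.
D: root D down a minor seventh → E, giving E.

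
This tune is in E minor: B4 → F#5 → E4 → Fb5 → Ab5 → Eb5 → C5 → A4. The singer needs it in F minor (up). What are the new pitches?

C5 G5 F4 Gbb5 Bbb5 Fb5 Db5 Bb4

From E up to F is a minor second; apply that to each pitch.
B4 becomes C5
F#5 becomes G5
E4 becomes F4
Fb5 becomes Gbb5
Ab5 becomes Bbb5
Eb5 becomes Fb5
C5 becomes Db5
A4 becomes Bb4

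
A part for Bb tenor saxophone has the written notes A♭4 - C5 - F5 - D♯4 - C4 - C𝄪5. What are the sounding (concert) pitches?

Gb3 Bb3 Eb4 C#3 Bb2 B#3

Written C4 on the Bb tenor saxophone sounds as Bb2, a major ninth lower; apply that shift to every note.
Ab4 gives Gb3
C5 gives Bb3
F5 gives Eb4
D#4 gives C#3
C4 gives Bb2
C##5 gives B#3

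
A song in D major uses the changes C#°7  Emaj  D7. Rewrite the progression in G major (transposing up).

F#°7 Amaj G7

D major up to G major is a perfect fourth; each chord root moves by that interval while the quality stays the same.
C#°7: root C# up a perfect fourth → F#, giving F#°7.
Emaj: root E up a perfect fourth → A, giving Amaj.
D7: root D up a perfect fourth → G, giving G7.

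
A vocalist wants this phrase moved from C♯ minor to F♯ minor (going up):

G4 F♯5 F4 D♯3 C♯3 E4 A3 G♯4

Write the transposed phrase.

C5 B5 Bb4 G#3 F#3 A4 D4 C#5

From C♯ up to F♯ is a perfect fourth; apply that to each pitch.
G4 to C5
F#5 to B5
F4 to Bb4
D#3 to G#3
C#3 to F#3
E4 to A4
A3 to D4
G#4 to C#5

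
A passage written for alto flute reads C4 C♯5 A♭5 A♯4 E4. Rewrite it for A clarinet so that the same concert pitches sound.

Bb3 B4 Gb5 G#4 D4

First find concert pitch: the alto flute sounds a perfect fourth below written, so C4 C♯5 A♭5 A♯4 E4 sounds G3 G#4 Eb5 E#4 B3.
Then write for A clarinet: it sounds a minor third below written, so the part must be a minor third above concert.
G3 → Bb3
G#4 → B4
Eb5 → Gb5
E#4 → G#4
B3 → D4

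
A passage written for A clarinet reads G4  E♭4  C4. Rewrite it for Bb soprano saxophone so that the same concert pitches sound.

First find concert pitch: the A clarinet sounds a minor third below written, so G4 E♭4 C4 sounds E4 C4 A3.
Then write for Bb soprano saxophone: it sounds a major second below written, so the part must be a major second above concert.
E4 → F#4
C4 → D4
A3 → B3

F#4 D4 B3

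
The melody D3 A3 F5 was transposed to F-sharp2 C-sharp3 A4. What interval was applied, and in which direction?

down a minor sixth

Take the first pair: D3 → F#2. D to F spans 6 letter names, so the interval is some kind of sixth.
F#2 to D3 is 8 semitones, which makes it a minor sixth; the second version is lower, so the direction is down.
Checking another pair — F5 → A4 — gives the same interval.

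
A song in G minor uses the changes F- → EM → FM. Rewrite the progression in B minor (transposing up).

G minor up to B minor is a major third; each chord root moves by that interval while the quality stays the same.
F-: root F up a major third → A, giving A-.
EM: root E up a major third → G#, giving G#M.
FM: root F up a major third → A, giving AM.

A- G#M AM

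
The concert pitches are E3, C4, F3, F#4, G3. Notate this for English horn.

The English horn sounds a perfect fifth below written, so the written part must be a perfect fifth above concert — transpose each note up.
E3 to B3
C4 to G4
F3 to C4
F#4 to C#5
G3 to D4

B3 G4 C4 C#5 D4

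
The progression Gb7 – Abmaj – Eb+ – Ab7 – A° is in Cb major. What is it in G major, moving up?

D7 Emaj B+ E7 E#°

Cb major up to G major is an augmented fifth; each chord root moves by that interval while the quality stays the same.
Gb7: root Gb up an augmented fifth → D, giving D7.
Abmaj: root Ab up an augmented fifth → E, giving Emaj.
Eb+: root Eb up an augmented fifth → B, giving B+.
Ab7: root Ab up an augmented fifth → E, giving E7.
A°: root A up an augmented fifth → E#, giving E#°.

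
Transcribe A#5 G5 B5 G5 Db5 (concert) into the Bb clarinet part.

B#5 A5 C#6 A5 Eb5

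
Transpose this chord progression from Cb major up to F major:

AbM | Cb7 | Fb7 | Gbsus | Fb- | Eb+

Cb major up to F major is an augmented fourth; each chord root moves by that interval while the quality stays the same.
AbM: root Ab up an augmented fourth → D, giving DM.
Cb7: root Cb up an augmented fourth → F, giving F7.
Fb7: root Fb up an augmented fourth → Bb, giving Bb7.
Gbsus: root Gb up an augmented fourth → C, giving Csus.
Fb-: root Fb up an augmented fourth → Bb, giving Bb-.
Eb+: root Eb up an augmented fourth → A, giving A+.

DM F7 Bb7 Csus Bb- A+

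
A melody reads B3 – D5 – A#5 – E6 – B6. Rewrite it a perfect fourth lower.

F#3 A4 E#5 B5 F#6

B3: a fourth down reaches F, and 5 semitones makes it F#3.
D5 down a perfect fourth is A4.
A#5: a fourth down reaches E, and 5 semitones makes it E#5.
A perfect fourth down from E6 gives B5.
B6 down a perfect fourth is F#6.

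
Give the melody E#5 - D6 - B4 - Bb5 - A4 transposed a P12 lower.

A#3 G4 E3 Eb4 D3

E#5 -> A#3
D6 -> G4
B4 -> E3
Bb5 -> Eb4
A4 -> D3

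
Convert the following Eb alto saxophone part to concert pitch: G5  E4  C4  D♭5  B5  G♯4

Bb4 G3 Eb3 Fb4 D5 B3

Written C4 on the Eb alto saxophone sounds as Eb3, a major sixth lower; apply that shift to every note.
G5 → Bb4
E4 → G3
C4 → Eb3
Db5 → Fb4
B5 → D5
G#4 → B3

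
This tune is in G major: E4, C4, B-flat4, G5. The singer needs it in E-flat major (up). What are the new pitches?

C5 Ab4 Gb5 Eb6

G major to E-flat major up is a minor sixth, so every note moves up by that interval.
E4 gives C5
C4 gives Ab4
Bb4 gives Gb5
G5 gives Eb6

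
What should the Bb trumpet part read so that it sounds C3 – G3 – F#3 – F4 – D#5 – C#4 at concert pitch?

D3 A3 G#3 G4 E#5 D#4

Written C4 sounds as Bb3 on the Bb trumpet, so concert pitches are written a major second up.
C3 gives D3
G3 gives A3
F#3 gives G#3
F4 gives G4
D#5 gives E#5
C#4 gives D#4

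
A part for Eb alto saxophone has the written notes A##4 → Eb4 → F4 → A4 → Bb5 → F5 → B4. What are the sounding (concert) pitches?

C##4 Gb3 Ab3 C4 Db5 Ab4 D4

Written C4 on the Eb alto saxophone sounds as Eb3, a major sixth lower; apply that shift to every note.
A##4 becomes C##4
Eb4 becomes Gb3
F4 becomes Ab3
A4 becomes C4
Bb5 becomes Db5
F5 becomes Ab4
B4 becomes D4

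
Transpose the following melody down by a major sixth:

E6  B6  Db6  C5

G5 D6 Fb5 Eb4

E6: a sixth down reaches G, and 9 semitones makes it G5.
B6: a sixth down reaches D, and 9 semitones makes it D6.
Db6 down a major sixth is Fb5.
A major sixth down from C5 gives Eb4.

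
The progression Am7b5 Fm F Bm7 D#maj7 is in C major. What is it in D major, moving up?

Bm7b5 Gm G C#m7 E#maj7

C major up to D major is a major second; each chord root moves by that interval while the quality stays the same.
Am7b5: root A up a major second → B, giving Bm7b5.
Fm: root F up a major second → G, giving Gm.
F: root F up a major second → G, giving G.
Bm7: root B up a major second → C#, giving C#m7.
D#maj7: root D# up a major second → E#, giving E#maj7.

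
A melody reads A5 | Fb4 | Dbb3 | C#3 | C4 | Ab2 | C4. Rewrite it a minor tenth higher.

C7 Abb5 Fbb4 E4 Eb5 Cb4 Eb5

A5 up a minor tenth is C7.
A minor tenth up from Fb4 gives Abb5.
A minor tenth up from Dbb3 gives Fbb4.
C#3 up a minor tenth is E4.
C4: a tenth up reaches E, and 15 semitones makes it Eb5.
A minor tenth up from Ab2 gives Cb4.
C4: a tenth up reaches E, and 15 semitones makes it Eb5.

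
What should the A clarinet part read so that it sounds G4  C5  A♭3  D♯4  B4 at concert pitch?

Bb4 Eb5 Cb4 F#4 D5

The A clarinet sounds a minor third below written, so the written part must be a minor third above concert — transpose each note up.
G4 -> Bb4
C5 -> Eb5
Ab3 -> Cb4
D#4 -> F#4
B4 -> D5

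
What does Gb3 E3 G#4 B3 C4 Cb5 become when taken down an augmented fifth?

Cbb3 Ab2 C4 Eb3 Fb3 Fbb4

Gb3 → Cbb3
E3 → Ab2
G#4 → C4
B3 → Eb3
C4 → Fb3
Cb5 → Fbb4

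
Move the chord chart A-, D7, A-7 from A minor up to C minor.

C- F7 C-7

A minor up to C minor is a minor third; each chord root moves by that interval while the quality stays the same.
A-: root A up a minor third → C, giving C-.
D7: root D up a minor third → F, giving F7.
A-7: root A up a minor third → C, giving C-7.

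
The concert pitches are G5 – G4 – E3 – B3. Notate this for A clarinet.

Written C4 sounds as A3 on the A clarinet, so concert pitches are written a minor third up.
G5 to Bb5
G4 to Bb4
E3 to G3
B3 to D4

Bb5 Bb4 G3 D4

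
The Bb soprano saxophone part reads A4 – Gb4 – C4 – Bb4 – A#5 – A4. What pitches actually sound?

G4 Fb4 Bb3 Ab4 G#5 G4

The Bb soprano saxophone sounds a major second below written, so transpose each written note down a major second.
A4 → G4
Gb4 → Fb4
C4 → Bb3
Bb4 → Ab4
A#5 → G#5
A4 → G4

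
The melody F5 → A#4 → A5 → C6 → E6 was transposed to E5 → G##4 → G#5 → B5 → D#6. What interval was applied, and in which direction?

down a minor second

Take the first pair: F5 → E5. F to E spans 2 letter names, so the interval is some kind of second.
E5 to F5 is 1 semitone, which makes it a minor second; the second version is lower, so the direction is down.
Checking another pair — E6 → D#6 — gives the same interval.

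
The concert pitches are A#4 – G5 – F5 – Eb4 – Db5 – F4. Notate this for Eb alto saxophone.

Written C4 sounds as Eb3 on the Eb alto saxophone, so concert pitches are written a major sixth up.
A#4 gives F##5
G5 gives E6
F5 gives D6
Eb4 gives C5
Db5 gives Bb5
F4 gives D5

F##5 E6 D6 C5 Bb5 D5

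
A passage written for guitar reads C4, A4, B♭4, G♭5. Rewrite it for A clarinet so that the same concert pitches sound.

Eb3 C4 Db4 Bbb4

First find concert pitch: the guitar sounds a perfect octave below written, so C4 A4 B♭4 G♭5 sounds C3 A3 Bb3 Gb4.
Then write for A clarinet: it sounds a minor third below written, so the part must be a minor third above concert.
C3 → Eb3
A3 → C4
Bb3 → Db4
Gb4 → Bbb4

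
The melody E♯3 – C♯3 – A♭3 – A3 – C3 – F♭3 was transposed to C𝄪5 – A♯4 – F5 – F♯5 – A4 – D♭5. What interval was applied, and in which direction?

up a major thirteenth

From E#3 to C##5 is 13 letter names — a thirteenth of some quality.
E#3 to C##5 is 21 semitones, which makes it a major thirteenth; the second version is higher, so the direction is up.
Checking another pair — Fb3 → Db5 — gives the same interval.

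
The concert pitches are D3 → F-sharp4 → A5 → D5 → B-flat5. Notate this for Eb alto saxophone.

B3 D#5 F#6 B5 G6

The Eb alto saxophone sounds a major sixth below written, so the written part must be a major sixth above concert — transpose each note up.
D3 to B3
F#4 to D#5
A5 to F#6
D5 to B5
Bb5 to G6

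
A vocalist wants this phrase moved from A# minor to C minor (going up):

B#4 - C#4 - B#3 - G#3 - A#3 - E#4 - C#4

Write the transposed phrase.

D5 Eb4 D4 Bb3 C4 G4 Eb4

From A# up to C is a diminished third; apply that to each pitch.
B#4 becomes D5
C#4 becomes Eb4
B#3 becomes D4
G#3 becomes Bb3
A#3 becomes C4
E#4 becomes G4
C#4 becomes Eb4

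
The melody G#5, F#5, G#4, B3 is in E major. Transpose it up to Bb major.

D6 C6 D5 F4

From E up to Bb is a diminished fifth; apply that to each pitch.
G#5 to D6
F#5 to C6
G#4 to D5
B3 to F4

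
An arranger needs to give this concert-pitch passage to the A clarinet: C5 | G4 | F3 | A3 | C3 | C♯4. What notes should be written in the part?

Eb5 Bb4 Ab3 C4 Eb3 E4

Written C4 sounds as A3 on the A clarinet, so concert pitches are written a minor third up.
C5 to Eb5
G4 to Bb4
F3 to Ab3
A3 to C4
C3 to Eb3
C#4 to E4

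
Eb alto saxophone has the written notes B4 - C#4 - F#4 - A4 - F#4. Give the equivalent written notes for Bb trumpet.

First find concert pitch: the Eb alto saxophone sounds a major sixth below written, so B4 C#4 F#4 A4 F#4 sounds D4 E3 A3 C4 A3.
Then write for Bb trumpet: it sounds a major second below written, so the part must be a major second above concert.
D4 → E4
E3 → F#3
A3 → B3
C4 → D4
A3 → B3

E4 F#3 B3 D4 B3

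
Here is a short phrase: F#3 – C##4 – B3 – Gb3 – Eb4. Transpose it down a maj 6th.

A2 E#3 D3 Bbb2 Gb3

F#3 gives A2
C##4 gives E#3
B3 gives D3
Gb3 gives Bbb2
Eb4 gives Gb3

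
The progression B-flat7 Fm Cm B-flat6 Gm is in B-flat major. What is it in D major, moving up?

B-flat major up to D major is a major third; each chord root moves by that interval while the quality stays the same.
B-flat7: root B-flat up a major third → D, giving D7.
Fm: root F up a major third → A, giving Am.
Cm: root C up a major third → E, giving Em.
B-flat6: root B-flat up a major third → D, giving D6.
Gm: root G up a major third → B, giving Bm.

D7 Am Em D6 Bm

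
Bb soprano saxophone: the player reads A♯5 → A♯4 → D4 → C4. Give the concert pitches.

G#5 G#4 C4 Bb3

Written C4 on the Bb soprano saxophone sounds as Bb3, a major second lower; apply that shift to every note.
A#5 gives G#5
A#4 gives G#4
D4 gives C4
C4 gives Bb3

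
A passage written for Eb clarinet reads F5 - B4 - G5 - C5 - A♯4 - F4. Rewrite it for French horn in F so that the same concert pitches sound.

Eb6 A5 F6 Bb5 G#5 Eb5

First find concert pitch: the Eb clarinet sounds a minor third above written, so F5 B4 G5 C5 A♯4 F4 sounds Ab5 D5 Bb5 Eb5 C#5 Ab4.
Then write for French horn in F: it sounds a perfect fifth below written, so the part must be a perfect fifth above concert.
Ab5 → Eb6
D5 → A5
Bb5 → F6
Eb5 → Bb5
C#5 → G#5
Ab4 → Eb5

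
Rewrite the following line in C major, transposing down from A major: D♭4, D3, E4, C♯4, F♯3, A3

From A down to C is a major sixth; apply that to each pitch.
Db4 gives Fb3
D3 gives F2
E4 gives G3
C#4 gives E3
F#3 gives A2
A3 gives C3

Fb3 F2 G3 E3 A2 C3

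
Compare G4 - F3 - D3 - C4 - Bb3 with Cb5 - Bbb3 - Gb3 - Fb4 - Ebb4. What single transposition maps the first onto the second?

up a diminished fourth

From G4 to Cb5 is 4 letter names — a fourth of some quality.
G4 to Cb5 is 4 semitones, which makes it a diminished fourth; the second version is higher, so the direction is up.
Checking another pair — Bb3 → Ebb4 — gives the same interval.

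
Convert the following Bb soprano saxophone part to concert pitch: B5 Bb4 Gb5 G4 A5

The Bb soprano saxophone sounds a major second below written, so transpose each written note down a major second.
B5 → A5
Bb4 → Ab4
Gb5 → Fb5
G4 → F4
A5 → G5

A5 Ab4 Fb5 F4 G5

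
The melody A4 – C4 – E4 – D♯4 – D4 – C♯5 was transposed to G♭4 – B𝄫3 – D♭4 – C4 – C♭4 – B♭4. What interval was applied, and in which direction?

down an augmented second

Take the first pair: A4 → Gb4. A to G spans 2 letter names, so the interval is some kind of second.
Gb4 to A4 is 3 semitones, which makes it an augmented second; the second version is lower, so the direction is down.
Checking another pair — C#5 → Bb4 — gives the same interval.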